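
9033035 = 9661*935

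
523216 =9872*53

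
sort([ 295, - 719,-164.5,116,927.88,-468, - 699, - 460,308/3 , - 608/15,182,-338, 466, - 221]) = [ - 719, - 699, - 468, - 460, - 338, - 221,-164.5, - 608/15,308/3, 116, 182,295, 466 , 927.88] 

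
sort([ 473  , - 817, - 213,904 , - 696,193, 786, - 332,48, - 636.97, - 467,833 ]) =[-817, - 696, - 636.97, - 467, - 332, - 213, 48,193,  473, 786,833, 904]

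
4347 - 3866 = 481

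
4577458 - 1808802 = 2768656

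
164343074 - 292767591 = - 128424517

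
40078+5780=45858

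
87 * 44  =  3828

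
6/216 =1/36 = 0.03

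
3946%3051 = 895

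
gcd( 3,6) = 3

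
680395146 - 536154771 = 144240375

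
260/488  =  65/122=0.53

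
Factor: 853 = 853^1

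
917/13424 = 917/13424 = 0.07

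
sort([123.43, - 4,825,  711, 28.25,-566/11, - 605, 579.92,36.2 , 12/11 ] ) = [ - 605, - 566/11, - 4, 12/11, 28.25,36.2 , 123.43, 579.92,711 , 825 ] 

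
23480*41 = 962680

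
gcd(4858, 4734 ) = 2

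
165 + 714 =879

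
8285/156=8285/156= 53.11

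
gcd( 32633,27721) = 1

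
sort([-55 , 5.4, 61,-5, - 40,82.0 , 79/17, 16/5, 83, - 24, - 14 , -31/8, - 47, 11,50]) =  [ - 55, - 47, -40, - 24,-14 ,-5,  -  31/8, 16/5 , 79/17,5.4,11,  50, 61,82.0,83]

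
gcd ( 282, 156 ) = 6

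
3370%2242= 1128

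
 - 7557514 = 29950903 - 37508417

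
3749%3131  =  618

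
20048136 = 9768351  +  10279785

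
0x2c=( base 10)44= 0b101100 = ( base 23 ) 1L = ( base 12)38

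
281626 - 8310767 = - 8029141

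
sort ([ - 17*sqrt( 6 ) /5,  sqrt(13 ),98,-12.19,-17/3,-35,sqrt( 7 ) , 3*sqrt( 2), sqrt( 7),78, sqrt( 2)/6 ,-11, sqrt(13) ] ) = [-35,-12.19, - 11, - 17*sqrt( 6) /5, - 17/3 , sqrt(2)/6,sqrt(7 ),sqrt(7),  sqrt(13),sqrt(13 ), 3*sqrt(2),78, 98]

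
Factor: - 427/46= -2^(- 1 )*7^1*23^ (-1)*61^1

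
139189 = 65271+73918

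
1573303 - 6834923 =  - 5261620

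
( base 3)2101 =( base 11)59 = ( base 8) 100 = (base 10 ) 64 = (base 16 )40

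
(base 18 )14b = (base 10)407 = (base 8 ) 627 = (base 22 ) IB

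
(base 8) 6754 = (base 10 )3564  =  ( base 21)81f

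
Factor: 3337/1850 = 2^(-1)*5^( - 2 )*37^( - 1 ) * 47^1*71^1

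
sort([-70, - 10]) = [-70 , - 10 ] 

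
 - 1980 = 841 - 2821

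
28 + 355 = 383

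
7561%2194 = 979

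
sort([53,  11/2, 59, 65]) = [ 11/2, 53, 59,65]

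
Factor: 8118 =2^1 * 3^2* 11^1* 41^1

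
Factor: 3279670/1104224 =2^ ( -4)*5^1 * 11^(-1 )*3137^( - 1 )*327967^1 = 1639835/552112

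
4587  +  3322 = 7909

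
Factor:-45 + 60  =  3^1 * 5^1 = 15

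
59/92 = 59/92=0.64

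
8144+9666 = 17810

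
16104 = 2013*8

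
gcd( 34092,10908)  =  36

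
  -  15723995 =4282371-20006366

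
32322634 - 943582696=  - 911260062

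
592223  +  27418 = 619641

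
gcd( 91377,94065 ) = 3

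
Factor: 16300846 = 2^1*  373^1 *21851^1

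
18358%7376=3606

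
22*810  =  17820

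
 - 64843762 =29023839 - 93867601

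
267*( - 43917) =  - 11725839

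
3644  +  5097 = 8741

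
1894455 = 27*70165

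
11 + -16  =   - 5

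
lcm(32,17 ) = 544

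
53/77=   53/77 = 0.69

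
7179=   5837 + 1342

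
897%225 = 222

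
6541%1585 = 201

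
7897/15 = 7897/15 = 526.47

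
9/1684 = 9/1684  =  0.01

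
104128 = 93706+10422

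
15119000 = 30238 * 500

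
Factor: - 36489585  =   - 3^1*5^1*11^1 * 37^1*43^1* 139^1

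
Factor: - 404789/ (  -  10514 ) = 2^(-1)  *  7^1*  11^1=77/2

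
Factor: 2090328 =2^3*3^1*251^1*347^1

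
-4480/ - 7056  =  40/63  =  0.63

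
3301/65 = 50+51/65 = 50.78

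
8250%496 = 314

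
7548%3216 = 1116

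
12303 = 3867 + 8436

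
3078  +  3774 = 6852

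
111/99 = 1 + 4/33 =1.12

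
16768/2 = 8384 = 8384.00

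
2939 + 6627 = 9566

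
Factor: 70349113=431^1*163223^1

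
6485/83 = 6485/83 = 78.13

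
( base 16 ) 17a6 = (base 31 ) 699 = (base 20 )F2E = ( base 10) 6054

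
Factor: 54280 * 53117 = 2^3 *5^1*23^1* 59^1*53117^1 = 2883190760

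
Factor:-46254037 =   -  19^1 *2434423^1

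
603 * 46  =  27738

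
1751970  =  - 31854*(-55)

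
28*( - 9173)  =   - 256844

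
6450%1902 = 744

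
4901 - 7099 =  -2198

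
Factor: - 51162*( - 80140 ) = 4100122680 = 2^3*3^1 * 5^1 * 4007^1*8527^1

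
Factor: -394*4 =  -  1576 = -2^3*197^1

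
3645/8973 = 405/997 = 0.41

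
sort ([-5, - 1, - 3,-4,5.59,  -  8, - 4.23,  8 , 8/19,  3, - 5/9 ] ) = [-8 , -5, - 4.23, - 4 , - 3, - 1, - 5/9,8/19 , 3, 5.59,8 ] 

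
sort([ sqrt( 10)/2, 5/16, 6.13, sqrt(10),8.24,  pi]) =[ 5/16 , sqrt ( 10 )/2,pi,sqrt(10),6.13,8.24 ] 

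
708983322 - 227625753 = 481357569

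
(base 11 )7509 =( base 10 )9931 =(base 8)23313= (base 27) DGM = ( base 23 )IHI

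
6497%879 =344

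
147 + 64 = 211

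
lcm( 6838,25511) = 663286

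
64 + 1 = 65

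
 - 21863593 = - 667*32779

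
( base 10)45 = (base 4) 231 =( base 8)55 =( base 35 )1A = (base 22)21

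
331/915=331/915 = 0.36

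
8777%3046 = 2685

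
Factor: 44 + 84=128 = 2^7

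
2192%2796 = 2192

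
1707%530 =117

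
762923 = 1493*511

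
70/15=4 + 2/3 = 4.67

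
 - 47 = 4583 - 4630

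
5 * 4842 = 24210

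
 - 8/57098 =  - 4/28549 =- 0.00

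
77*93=7161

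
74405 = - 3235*( - 23) 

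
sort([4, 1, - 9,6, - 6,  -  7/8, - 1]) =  [ - 9, - 6, - 1, - 7/8,  1,4,6]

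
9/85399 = 9/85399= 0.00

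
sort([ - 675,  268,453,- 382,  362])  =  [ - 675, - 382,268, 362, 453 ]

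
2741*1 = 2741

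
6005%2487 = 1031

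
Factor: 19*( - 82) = -2^1*19^1*41^1= - 1558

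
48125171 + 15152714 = 63277885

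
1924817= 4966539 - 3041722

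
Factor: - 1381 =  -1381^1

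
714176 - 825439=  - 111263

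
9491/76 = 124+ 67/76 = 124.88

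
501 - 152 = 349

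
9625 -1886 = 7739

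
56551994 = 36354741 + 20197253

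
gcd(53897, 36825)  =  1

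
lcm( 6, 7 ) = 42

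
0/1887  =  0= 0.00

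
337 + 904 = 1241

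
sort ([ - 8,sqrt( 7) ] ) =[  -  8,sqrt(7)]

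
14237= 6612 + 7625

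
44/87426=22/43713 =0.00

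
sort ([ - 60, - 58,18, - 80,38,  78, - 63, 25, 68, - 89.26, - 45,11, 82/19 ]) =[ -89.26, - 80, - 63, - 60, - 58, - 45,82/19, 11, 18 , 25,38, 68,  78 ]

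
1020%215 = 160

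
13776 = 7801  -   - 5975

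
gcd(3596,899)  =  899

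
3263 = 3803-540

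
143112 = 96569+46543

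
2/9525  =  2/9525 = 0.00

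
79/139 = 79/139=   0.57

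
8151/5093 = 1  +  278/463 = 1.60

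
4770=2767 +2003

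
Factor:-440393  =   - 440393^1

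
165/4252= 165/4252 = 0.04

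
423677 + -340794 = 82883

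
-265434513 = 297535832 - 562970345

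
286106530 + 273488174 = 559594704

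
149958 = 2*74979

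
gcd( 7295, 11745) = 5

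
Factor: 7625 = 5^3*61^1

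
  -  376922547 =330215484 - 707138031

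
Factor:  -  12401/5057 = - 13^(-1)*389^(  -  1 )*12401^1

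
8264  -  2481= 5783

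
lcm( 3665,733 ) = 3665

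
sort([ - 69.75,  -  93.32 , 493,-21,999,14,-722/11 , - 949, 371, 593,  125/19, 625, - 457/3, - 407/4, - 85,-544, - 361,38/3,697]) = [-949, - 544,-361,  -  457/3, - 407/4,-93.32, - 85, - 69.75, - 722/11, - 21,  125/19, 38/3,14, 371,493 , 593, 625, 697,999]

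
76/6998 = 38/3499 = 0.01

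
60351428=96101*628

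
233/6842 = 233/6842 = 0.03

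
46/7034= 23/3517 = 0.01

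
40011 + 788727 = 828738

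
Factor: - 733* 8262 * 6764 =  - 2^3 * 3^5* 17^1 * 19^1 * 89^1 * 733^1 = - 40963095144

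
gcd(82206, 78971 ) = 1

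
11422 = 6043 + 5379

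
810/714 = 1 + 16/119 = 1.13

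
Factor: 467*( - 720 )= - 336240= - 2^4 * 3^2*5^1 * 467^1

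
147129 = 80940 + 66189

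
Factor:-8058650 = -2^1 *5^2*53^1 *3041^1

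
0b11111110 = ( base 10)254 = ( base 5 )2004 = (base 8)376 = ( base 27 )9b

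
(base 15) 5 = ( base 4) 11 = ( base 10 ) 5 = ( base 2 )101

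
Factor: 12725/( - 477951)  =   - 3^( - 1)*5^2*313^(- 1) = - 25/939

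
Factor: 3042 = 2^1* 3^2*13^2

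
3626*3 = 10878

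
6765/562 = 6765/562  =  12.04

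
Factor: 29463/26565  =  5^(- 1)*11^( - 1 )*61^1=61/55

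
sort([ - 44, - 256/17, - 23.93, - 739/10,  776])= [ - 739/10,-44, - 23.93, - 256/17,776]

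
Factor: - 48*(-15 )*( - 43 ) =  - 2^4*3^2*5^1*43^1= - 30960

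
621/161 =3 + 6/7=3.86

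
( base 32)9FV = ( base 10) 9727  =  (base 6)113011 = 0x25ff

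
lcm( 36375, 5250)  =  509250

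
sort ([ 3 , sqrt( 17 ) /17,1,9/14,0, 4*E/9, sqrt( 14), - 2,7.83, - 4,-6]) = [ - 6 , - 4, - 2, 0, sqrt(17 ) /17,9/14,1,4 * E/9,3, sqrt ( 14), 7.83] 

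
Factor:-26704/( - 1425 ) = 2^4*3^( - 1)*5^(-2 ) * 19^( - 1)*1669^1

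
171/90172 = 171/90172 = 0.00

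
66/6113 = 66/6113 = 0.01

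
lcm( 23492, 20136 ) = 140952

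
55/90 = 11/18=0.61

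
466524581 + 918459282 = 1384983863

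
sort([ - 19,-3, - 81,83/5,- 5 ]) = [ - 81,-19, - 5, - 3 , 83/5]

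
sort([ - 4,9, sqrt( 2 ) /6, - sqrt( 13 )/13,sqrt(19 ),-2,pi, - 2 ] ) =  [- 4, - 2,- 2 , - sqrt( 13 ) /13,sqrt( 2)/6,pi,sqrt( 19),9]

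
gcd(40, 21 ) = 1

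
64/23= 64/23 = 2.78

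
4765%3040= 1725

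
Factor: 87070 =2^1*5^1*8707^1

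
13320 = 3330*4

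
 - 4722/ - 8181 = 1574/2727 = 0.58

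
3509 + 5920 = 9429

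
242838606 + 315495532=558334138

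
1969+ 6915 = 8884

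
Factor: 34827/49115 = 3^1*5^( - 1)*11^( - 1 )*13^1 = 39/55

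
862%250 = 112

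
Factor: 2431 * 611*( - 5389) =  - 8004502649 = - 11^1 * 13^2*17^2*47^1 *317^1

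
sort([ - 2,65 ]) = [ - 2,65]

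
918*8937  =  8204166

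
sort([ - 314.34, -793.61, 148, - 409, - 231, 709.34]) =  [  -  793.61,  -  409, - 314.34,  -  231,  148, 709.34 ] 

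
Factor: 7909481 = 59^1*134059^1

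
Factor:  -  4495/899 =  - 5^1 = - 5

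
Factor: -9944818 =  - 2^1 * 13^1* 382493^1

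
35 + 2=37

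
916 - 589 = 327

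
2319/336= 6 + 101/112 =6.90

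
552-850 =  - 298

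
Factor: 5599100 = 2^2*5^2*13^1*59^1* 73^1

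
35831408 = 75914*472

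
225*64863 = 14594175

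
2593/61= 2593/61 = 42.51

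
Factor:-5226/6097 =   -  2^1*3^1 * 7^( - 1) = - 6/7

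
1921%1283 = 638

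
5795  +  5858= 11653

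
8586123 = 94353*91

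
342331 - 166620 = 175711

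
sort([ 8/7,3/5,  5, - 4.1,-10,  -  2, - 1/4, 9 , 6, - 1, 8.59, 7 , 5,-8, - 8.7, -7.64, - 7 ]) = [  -  10,- 8.7,  -  8, - 7.64,-7, - 4.1, - 2,  -  1 ,-1/4,3/5 , 8/7,5, 5,6, 7,8.59,9 ] 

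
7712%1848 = 320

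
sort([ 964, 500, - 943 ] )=[ - 943, 500,964 ]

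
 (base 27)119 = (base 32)nt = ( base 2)1011111101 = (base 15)360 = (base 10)765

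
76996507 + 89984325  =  166980832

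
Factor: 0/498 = 0 = 0^1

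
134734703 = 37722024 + 97012679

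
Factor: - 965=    - 5^1*193^1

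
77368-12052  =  65316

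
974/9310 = 487/4655 = 0.10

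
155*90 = 13950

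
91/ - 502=-1 + 411/502 = - 0.18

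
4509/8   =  563+5/8 = 563.62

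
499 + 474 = 973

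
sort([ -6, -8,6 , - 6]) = [- 8, - 6,-6 , 6]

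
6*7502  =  45012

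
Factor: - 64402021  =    -  41^1 * 1570781^1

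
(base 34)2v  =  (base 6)243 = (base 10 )99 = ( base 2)1100011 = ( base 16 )63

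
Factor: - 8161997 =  - 8161997^1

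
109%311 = 109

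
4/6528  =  1/1632 = 0.00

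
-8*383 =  - 3064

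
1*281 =281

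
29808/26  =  1146 + 6/13 = 1146.46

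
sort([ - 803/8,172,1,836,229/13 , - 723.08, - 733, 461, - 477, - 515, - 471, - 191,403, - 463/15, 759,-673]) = [ - 733, - 723.08,-673,- 515,-477, - 471, - 191, - 803/8 , - 463/15 , 1,229/13,172, 403, 461, 759,836] 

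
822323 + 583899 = 1406222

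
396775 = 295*1345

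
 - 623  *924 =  - 575652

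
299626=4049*74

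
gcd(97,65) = 1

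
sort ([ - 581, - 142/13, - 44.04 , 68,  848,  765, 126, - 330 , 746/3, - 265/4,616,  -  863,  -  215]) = [  -  863, - 581,-330, - 215,-265/4 , - 44.04, - 142/13,68,  126,746/3,  616, 765,  848]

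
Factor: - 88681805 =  - 5^1*17736361^1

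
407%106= 89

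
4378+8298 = 12676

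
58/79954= 29/39977 = 0.00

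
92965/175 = 18593/35=   531.23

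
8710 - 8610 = 100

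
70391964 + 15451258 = 85843222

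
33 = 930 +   -  897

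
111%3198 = 111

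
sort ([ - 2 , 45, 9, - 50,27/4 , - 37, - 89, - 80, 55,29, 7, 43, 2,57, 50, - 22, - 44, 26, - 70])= [ - 89,-80, - 70, - 50, - 44, - 37, - 22, - 2 , 2, 27/4, 7 , 9,26, 29, 43, 45, 50, 55, 57]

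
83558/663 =126+20/663 = 126.03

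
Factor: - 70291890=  - 2^1 * 3^2*5^1*781021^1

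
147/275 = 147/275 = 0.53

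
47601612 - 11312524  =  36289088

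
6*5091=30546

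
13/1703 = 1/131 = 0.01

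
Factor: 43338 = 2^1*3^1*31^1*233^1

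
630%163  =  141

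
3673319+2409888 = 6083207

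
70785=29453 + 41332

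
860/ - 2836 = -215/709= -0.30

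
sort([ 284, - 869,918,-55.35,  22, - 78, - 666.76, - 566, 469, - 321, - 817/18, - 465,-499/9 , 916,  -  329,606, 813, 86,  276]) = [ - 869, - 666.76, - 566, - 465, - 329, - 321, - 78, - 499/9, -55.35, - 817/18,22 , 86,276,  284,469, 606, 813,916, 918] 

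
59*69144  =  4079496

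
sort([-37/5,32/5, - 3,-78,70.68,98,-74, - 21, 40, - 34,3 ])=[ - 78, - 74, - 34, - 21,-37/5, - 3,3,32/5,40,70.68, 98]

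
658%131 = 3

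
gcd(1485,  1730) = 5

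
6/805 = 6/805 = 0.01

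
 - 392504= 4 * ( - 98126 ) 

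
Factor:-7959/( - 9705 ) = 2653/3235= 5^ (-1)*7^1*379^1*647^( - 1 ) 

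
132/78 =22/13= 1.69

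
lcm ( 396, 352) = 3168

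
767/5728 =767/5728 =0.13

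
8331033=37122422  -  28791389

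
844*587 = 495428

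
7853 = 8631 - 778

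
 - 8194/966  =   - 9+250/483 = - 8.48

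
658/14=47 = 47.00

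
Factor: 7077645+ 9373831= 16451476 = 2^2*467^1 *8807^1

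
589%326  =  263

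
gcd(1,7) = 1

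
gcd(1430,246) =2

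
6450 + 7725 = 14175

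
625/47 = 625/47 = 13.30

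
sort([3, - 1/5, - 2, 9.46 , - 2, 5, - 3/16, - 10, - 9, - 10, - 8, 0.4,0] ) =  [ - 10, - 10, - 9, - 8, - 2, - 2, - 1/5, - 3/16, 0,0.4, 3, 5, 9.46]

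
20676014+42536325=63212339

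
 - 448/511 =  - 1 + 9/73 = - 0.88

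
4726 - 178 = 4548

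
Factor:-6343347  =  -3^1*2114449^1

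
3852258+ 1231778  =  5084036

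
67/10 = 6  +  7/10 = 6.70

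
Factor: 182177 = 182177^1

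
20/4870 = 2/487 = 0.00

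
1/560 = 1/560 = 0.00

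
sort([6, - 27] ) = [ - 27, 6 ] 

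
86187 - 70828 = 15359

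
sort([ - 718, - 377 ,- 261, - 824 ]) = [ - 824,-718, - 377,  -  261 ]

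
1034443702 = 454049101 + 580394601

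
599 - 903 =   -  304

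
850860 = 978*870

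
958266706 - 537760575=420506131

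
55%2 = 1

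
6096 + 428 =6524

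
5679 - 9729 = -4050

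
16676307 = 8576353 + 8099954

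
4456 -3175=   1281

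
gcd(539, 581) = 7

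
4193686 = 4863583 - 669897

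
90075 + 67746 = 157821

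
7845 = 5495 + 2350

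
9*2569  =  23121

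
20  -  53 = - 33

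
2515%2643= 2515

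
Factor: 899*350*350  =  110127500 = 2^2*5^4*7^2* 29^1*31^1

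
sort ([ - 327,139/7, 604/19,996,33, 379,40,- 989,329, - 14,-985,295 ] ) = [ - 989, - 985, - 327, - 14,139/7,604/19,33,40, 295, 329,379,996] 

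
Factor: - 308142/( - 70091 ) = 954/217 = 2^1*3^2*7^( - 1) * 31^(  -  1)*53^1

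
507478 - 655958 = - 148480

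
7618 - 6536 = 1082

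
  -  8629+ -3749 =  - 12378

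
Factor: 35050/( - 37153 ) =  - 50/53 = - 2^1*5^2*53^( -1)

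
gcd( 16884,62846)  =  938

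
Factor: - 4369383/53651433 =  - 1456461/17883811 = - 3^4*11^ (-1 )*23^(-1)*17981^1*70687^( - 1 ) 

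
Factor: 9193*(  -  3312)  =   - 2^4*3^2*23^1*29^1*317^1 = - 30447216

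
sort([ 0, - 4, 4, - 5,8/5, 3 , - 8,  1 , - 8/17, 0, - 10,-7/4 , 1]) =[-10,-8, - 5, - 4, - 7/4, - 8/17,  0 , 0,1,1, 8/5, 3,4]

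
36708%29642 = 7066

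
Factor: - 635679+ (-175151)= - 2^1*5^1*81083^1 = -  810830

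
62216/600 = 103 + 52/75 = 103.69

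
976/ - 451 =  - 976/451 = - 2.16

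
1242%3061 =1242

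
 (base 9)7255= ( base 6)40335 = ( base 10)5315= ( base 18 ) g75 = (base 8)12303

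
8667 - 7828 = 839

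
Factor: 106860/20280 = 137/26  =  2^( - 1 )*13^( - 1 )*137^1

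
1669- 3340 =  - 1671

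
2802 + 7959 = 10761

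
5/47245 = 1/9449=0.00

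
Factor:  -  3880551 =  - 3^1*607^1*2131^1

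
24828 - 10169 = 14659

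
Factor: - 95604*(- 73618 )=2^3*3^1*  31^1*257^1*36809^1  =  7038175272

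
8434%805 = 384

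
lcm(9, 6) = 18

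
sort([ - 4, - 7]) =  [  -  7, - 4 ]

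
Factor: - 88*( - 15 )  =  1320  =  2^3*3^1*5^1*11^1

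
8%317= 8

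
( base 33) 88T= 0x232d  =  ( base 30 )A05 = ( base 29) akf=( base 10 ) 9005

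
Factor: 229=229^1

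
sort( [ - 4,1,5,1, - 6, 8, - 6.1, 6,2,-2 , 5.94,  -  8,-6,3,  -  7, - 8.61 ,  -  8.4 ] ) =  [ - 8.61, -8.4,  -  8,-7 ,-6.1,  -  6,  -  6,-4, - 2,1, 1,2,3,5, 5.94,6, 8]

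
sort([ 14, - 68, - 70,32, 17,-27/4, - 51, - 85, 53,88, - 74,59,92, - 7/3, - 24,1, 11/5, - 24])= [  -  85,  -  74,- 70, - 68,  -  51,-24, - 24,  -  27/4, - 7/3,1, 11/5,14, 17,32, 53,59,88,92]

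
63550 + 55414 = 118964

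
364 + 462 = 826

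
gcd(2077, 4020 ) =67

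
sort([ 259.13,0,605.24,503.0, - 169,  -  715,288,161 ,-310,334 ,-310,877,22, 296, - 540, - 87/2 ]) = [ - 715 , - 540, - 310, - 310, - 169,-87/2, 0 , 22, 161,259.13,288,296,334,503.0,605.24,877] 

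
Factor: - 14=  -2^1*7^1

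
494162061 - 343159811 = 151002250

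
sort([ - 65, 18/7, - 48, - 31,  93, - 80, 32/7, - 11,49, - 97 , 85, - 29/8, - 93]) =[ - 97,-93,-80,- 65 ,  -  48,- 31, - 11, - 29/8 , 18/7,32/7,  49,85,93 ] 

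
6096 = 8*762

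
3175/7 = 3175/7  =  453.57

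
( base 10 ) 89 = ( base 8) 131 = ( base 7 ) 155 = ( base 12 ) 75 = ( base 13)6B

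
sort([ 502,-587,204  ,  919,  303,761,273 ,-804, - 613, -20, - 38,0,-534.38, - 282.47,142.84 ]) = [ - 804, - 613,- 587,-534.38,- 282.47, - 38,-20 , 0, 142.84, 204,273,303, 502, 761, 919 ]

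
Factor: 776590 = 2^1 * 5^1*77659^1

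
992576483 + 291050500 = 1283626983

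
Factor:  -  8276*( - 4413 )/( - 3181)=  - 2^2*3^1*1471^1*2069^1*3181^( - 1)   =  - 36521988/3181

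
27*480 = 12960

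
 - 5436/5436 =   -  1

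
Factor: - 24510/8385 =-38/13 = - 2^1*13^(-1) * 19^1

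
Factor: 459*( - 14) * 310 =  -  2^2*3^3 * 5^1*7^1 * 17^1*31^1=   -  1992060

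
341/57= 5 + 56/57 = 5.98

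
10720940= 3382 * 3170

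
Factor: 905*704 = 2^6  *5^1*11^1*181^1=637120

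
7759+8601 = 16360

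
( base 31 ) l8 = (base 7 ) 1631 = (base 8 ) 1223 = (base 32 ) KJ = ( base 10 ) 659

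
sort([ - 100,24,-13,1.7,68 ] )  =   [ - 100,-13,1.7,24, 68 ] 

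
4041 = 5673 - 1632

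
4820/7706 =2410/3853 =0.63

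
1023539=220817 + 802722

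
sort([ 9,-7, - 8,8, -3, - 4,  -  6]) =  [ - 8,-7, - 6,-4,-3, 8, 9]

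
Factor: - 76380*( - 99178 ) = 7575215640 = 2^3*3^1*5^1*17^1*19^1*67^1*2917^1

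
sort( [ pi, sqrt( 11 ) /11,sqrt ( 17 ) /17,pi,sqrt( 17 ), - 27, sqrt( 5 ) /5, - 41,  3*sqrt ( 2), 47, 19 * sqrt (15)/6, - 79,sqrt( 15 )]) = [ - 79,-41, - 27, sqrt( 17)/17,sqrt( 11 ) /11,sqrt ( 5) /5,pi,pi, sqrt( 15), sqrt(17 ), 3*sqrt( 2),19*sqrt( 15) /6,47]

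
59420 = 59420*1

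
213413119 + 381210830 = 594623949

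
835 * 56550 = 47219250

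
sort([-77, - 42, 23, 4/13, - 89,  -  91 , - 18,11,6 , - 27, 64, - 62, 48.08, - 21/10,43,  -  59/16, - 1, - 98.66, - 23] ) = [ - 98.66, - 91,-89,-77 ,-62, - 42, - 27, - 23, - 18, - 59/16, - 21/10, - 1, 4/13,6,  11,23,43,48.08,64 ]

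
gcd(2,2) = 2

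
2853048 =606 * 4708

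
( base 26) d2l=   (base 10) 8861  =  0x229d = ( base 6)105005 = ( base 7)34556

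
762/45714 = 127/7619 = 0.02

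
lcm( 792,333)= 29304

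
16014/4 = 4003 + 1/2 = 4003.50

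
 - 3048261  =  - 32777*93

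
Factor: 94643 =31^1*43^1*71^1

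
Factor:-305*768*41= - 2^8*3^1*5^1 * 41^1*61^1  =  - 9603840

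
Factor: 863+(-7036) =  - 6173 =-6173^1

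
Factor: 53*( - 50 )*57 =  - 151050  =  - 2^1*3^1*5^2*19^1*53^1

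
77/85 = 77/85 = 0.91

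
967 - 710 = 257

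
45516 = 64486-18970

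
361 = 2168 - 1807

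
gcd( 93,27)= 3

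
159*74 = 11766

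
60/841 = 60/841= 0.07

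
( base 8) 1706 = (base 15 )446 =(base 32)U6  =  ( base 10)966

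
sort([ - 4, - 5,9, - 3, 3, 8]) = [-5, -4, - 3,3, 8, 9 ]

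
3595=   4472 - 877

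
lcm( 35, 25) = 175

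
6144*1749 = 10745856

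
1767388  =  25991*68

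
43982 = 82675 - 38693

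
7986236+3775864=11762100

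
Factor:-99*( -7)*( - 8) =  - 2^3*3^2*7^1*11^1 =- 5544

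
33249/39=11083/13 = 852.54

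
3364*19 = 63916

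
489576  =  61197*8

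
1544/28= 386/7= 55.14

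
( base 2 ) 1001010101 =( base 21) 179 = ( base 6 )2433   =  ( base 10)597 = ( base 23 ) 12m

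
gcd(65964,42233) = 1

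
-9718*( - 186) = 1807548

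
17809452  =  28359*628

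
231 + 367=598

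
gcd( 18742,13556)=2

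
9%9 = 0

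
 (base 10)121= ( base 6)321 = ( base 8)171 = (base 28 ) 49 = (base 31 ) 3S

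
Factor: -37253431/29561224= - 2^ ( - 3)*7^( - 1 )*11^( -1)* 37^( - 1)*157^1*1297^( - 1)*237283^1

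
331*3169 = 1048939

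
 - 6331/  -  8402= 6331/8402 = 0.75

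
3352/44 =76  +  2/11 = 76.18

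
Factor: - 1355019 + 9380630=11^1 * 729601^1= 8025611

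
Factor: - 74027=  -74027^1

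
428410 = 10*42841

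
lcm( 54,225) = 1350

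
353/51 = 6 + 47/51 = 6.92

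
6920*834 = 5771280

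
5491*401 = 2201891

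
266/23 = 266/23 = 11.57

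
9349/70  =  133 + 39/70= 133.56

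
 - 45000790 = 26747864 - 71748654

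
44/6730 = 22/3365 = 0.01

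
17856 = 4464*4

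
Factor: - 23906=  - 2^1*11953^1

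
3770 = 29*130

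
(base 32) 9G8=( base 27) D9G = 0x2608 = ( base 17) 1GBC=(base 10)9736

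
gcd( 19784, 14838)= 4946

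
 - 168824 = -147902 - 20922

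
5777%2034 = 1709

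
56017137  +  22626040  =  78643177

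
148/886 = 74/443 = 0.17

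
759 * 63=47817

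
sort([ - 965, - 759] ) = [  -  965, - 759 ]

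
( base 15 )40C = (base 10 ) 912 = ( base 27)16l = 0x390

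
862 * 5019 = 4326378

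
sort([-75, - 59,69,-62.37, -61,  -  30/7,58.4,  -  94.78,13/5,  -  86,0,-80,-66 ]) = [ - 94.78,  -  86, - 80,-75, - 66, - 62.37 , - 61,- 59,  -  30/7, 0,13/5,  58.4,  69] 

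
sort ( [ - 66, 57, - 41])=[ - 66, - 41, 57 ] 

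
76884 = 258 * 298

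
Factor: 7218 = 2^1 * 3^2 *401^1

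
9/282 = 3/94 = 0.03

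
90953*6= 545718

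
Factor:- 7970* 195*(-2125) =2^1*3^1*5^5*13^1*17^1 * 797^1 = 3302568750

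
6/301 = 6/301 = 0.02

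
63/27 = 2 + 1/3 = 2.33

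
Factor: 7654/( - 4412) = -3827/2206=- 2^( - 1)*43^1*  89^1*1103^( -1)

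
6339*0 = 0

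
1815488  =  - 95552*(-19)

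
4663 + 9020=13683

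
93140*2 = 186280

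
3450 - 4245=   -  795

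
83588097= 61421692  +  22166405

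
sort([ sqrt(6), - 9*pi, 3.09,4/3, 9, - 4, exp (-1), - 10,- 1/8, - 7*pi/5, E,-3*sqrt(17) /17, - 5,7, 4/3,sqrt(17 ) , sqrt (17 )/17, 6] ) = [ - 9  *pi, - 10,-5, -7*pi/5, - 4, -3*sqrt(17 )/17, - 1/8, sqrt(17)/17,exp(  -  1), 4/3, 4/3,sqrt(6 ), E,3.09,sqrt(17),  6, 7 , 9 ]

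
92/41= 92/41  =  2.24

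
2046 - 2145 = - 99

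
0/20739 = 0 = 0.00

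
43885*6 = 263310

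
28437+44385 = 72822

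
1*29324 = 29324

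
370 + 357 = 727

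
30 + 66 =96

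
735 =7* 105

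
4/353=4/353 = 0.01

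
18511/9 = 18511/9 = 2056.78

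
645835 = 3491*185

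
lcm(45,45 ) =45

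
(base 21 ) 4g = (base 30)3a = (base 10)100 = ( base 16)64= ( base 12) 84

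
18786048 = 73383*256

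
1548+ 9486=11034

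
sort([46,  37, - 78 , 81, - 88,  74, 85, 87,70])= [ - 88,  -  78, 37 , 46, 70, 74,81,  85,  87 ] 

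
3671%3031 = 640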